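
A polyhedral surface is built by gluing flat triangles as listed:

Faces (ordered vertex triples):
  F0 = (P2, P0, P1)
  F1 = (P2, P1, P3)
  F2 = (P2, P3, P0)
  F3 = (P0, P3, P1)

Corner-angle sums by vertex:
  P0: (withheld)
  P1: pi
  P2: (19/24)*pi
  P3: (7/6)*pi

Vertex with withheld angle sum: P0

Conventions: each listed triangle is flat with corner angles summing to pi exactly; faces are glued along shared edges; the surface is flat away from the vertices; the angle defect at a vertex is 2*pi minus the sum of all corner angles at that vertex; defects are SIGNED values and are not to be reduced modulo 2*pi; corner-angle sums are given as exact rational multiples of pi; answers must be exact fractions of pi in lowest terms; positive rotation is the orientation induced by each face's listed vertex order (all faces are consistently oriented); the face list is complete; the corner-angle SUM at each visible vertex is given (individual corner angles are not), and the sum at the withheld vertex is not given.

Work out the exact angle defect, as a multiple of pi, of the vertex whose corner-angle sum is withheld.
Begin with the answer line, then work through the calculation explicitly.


Answer: defect(P0) = (23/24)*pi

V = 4, E = 6, F = 4; chi = V - E + F = 2
Gauss-Bonnet: total defect = 2*pi*chi = 4*pi; visible defects sum to (73/24)*pi


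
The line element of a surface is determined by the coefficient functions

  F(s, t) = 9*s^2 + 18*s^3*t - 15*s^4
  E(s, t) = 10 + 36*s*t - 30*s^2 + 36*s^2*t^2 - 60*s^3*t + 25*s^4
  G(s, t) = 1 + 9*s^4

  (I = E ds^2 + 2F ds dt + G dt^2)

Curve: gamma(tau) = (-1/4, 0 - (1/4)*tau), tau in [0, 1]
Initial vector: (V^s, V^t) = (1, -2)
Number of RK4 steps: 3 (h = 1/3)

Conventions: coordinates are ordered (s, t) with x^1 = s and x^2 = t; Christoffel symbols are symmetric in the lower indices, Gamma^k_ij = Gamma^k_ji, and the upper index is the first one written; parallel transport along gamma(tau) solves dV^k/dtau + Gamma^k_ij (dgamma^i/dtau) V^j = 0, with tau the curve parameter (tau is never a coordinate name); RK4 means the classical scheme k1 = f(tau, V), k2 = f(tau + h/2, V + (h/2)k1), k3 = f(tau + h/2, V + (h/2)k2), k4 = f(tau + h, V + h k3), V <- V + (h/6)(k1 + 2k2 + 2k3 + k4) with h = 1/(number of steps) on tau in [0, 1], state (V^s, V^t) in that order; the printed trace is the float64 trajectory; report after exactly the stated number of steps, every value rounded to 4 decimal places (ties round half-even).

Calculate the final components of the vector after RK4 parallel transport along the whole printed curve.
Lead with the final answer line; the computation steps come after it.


Answer: V^s = 0.8905, V^t = -2.0072

gamma'(tau) = (0, -1/4); f(tau, V)^k = -Gamma^k_ij(gamma(tau)) gamma'^i(tau) V^j; h = 1/3; intermediate values shown to 6 dp
curve data and Christoffel symbols at the stage parameters:
  tau = 0.000000: gamma = (-0.250000, 0.000000), gamma' = (0.000000, -0.250000); Gamma_sss = 0.813623, Gamma_sst = -0.488174, Gamma_stt = 0.000000, Gamma_tss = 0.056764, Gamma_tst = -0.034059, Gamma_ttt = 0.000000
  tau = 0.166667: gamma = (-0.250000, -0.041667), gamma' = (0.000000, -0.250000); Gamma_sss = 0.719673, Gamma_sst = -0.479782, Gamma_stt = 0.000000, Gamma_tss = 0.049069, Gamma_tst = -0.032712, Gamma_ttt = 0.000000
  tau = 0.333333: gamma = (-0.250000, -0.083333), gamma' = (0.000000, -0.250000); Gamma_sss = 0.628821, Gamma_sst = -0.471616, Gamma_stt = 0.000000, Gamma_tss = 0.041921, Gamma_tst = -0.031441, Gamma_ttt = 0.000000
  tau = 0.500000: gamma = (-0.250000, -0.125000), gamma' = (0.000000, -0.250000); Gamma_sss = 0.540949, Gamma_sst = -0.463671, Gamma_stt = 0.000000, Gamma_tss = 0.035279, Gamma_tst = -0.030239, Gamma_ttt = 0.000000
  tau = 0.666667: gamma = (-0.250000, -0.166667), gamma' = (0.000000, -0.250000); Gamma_sss = 0.455942, Gamma_sst = -0.455942, Gamma_stt = 0.000000, Gamma_tss = 0.029103, Gamma_tst = -0.029103, Gamma_ttt = 0.000000
  tau = 0.833333: gamma = (-0.250000, -0.208333), gamma' = (0.000000, -0.250000); Gamma_sss = 0.373686, Gamma_sst = -0.448424, Gamma_stt = 0.000000, Gamma_tss = 0.023355, Gamma_tst = -0.028026, Gamma_ttt = 0.000000
  tau = 1.000000: gamma = (-0.250000, -0.250000), gamma' = (0.000000, -0.250000); Gamma_sss = 0.294074, Gamma_sst = -0.441110, Gamma_stt = 0.000000, Gamma_tss = 0.018005, Gamma_tst = -0.027007, Gamma_ttt = 0.000000
step 0: V^s = 1.0000, V^t = -2.0000
step 1: k1 = (-0.122044, -0.008515), k2 = (-0.117506, -0.008012), k3 = (-0.117596, -0.008018), k4 = (-0.113282, -0.007552); V <- V + (h/6)(k1 + 2k2 + 2k3 + k4): V^s = 0.9608, V^t = -2.0027
step 2: k1 = (-0.113283, -0.007552), k2 = (-0.109186, -0.007121), k3 = (-0.109265, -0.007126), k4 = (-0.105366, -0.006725); V <- V + (h/6)(k1 + 2k2 + 2k3 + k4): V^s = 0.9244, V^t = -2.0050
step 3: k1 = (-0.105366, -0.006726), k2 = (-0.101660, -0.006354), k3 = (-0.101729, -0.006358), k4 = (-0.098199, -0.006012); V <- V + (h/6)(k1 + 2k2 + 2k3 + k4): V^s = 0.8905, V^t = -2.0072


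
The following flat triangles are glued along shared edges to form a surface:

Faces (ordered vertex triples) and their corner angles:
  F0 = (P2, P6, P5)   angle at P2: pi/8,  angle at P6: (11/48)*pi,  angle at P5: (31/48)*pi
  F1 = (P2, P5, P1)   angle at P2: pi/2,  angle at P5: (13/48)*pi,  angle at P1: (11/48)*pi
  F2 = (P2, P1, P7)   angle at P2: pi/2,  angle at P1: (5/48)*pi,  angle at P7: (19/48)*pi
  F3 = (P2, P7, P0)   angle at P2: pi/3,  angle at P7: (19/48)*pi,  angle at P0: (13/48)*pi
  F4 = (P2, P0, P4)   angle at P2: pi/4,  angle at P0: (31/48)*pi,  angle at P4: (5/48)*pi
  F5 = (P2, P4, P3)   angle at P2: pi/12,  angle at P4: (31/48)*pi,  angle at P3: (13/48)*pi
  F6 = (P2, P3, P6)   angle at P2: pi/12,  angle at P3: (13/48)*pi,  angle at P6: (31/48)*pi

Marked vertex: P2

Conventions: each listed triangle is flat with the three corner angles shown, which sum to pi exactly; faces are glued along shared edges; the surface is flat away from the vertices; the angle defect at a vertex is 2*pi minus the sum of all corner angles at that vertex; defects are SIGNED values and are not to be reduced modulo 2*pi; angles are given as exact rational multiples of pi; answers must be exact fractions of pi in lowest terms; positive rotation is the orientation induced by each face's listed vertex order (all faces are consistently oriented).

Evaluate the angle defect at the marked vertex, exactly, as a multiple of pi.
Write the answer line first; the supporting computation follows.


Answer: defect(P2) = pi/8

Sum of corner angles at P2: (15/8)*pi
defect = 2*pi - (15/8)*pi


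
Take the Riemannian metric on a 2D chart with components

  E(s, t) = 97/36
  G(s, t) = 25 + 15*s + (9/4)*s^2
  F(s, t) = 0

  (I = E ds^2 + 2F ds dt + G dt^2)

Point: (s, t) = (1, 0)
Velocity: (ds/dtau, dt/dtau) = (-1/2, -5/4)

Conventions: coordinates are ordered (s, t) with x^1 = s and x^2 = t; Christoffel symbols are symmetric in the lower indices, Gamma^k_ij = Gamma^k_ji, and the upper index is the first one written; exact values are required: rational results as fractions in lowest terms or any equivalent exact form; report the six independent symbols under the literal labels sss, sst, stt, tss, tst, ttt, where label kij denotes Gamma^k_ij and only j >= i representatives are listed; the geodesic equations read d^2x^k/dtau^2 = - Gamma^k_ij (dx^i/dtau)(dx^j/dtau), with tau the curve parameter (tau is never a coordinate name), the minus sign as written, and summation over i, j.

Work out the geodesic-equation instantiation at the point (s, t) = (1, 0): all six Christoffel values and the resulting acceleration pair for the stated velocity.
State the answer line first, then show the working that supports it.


Answer: Gamma_sss = 0, Gamma_sst = 0, Gamma_stt = -351/97, Gamma_tss = 0, Gamma_tst = 3/13, Gamma_ttt = 0; accelerations (d^2s/dtau^2, d^2t/dtau^2) = (8775/1552, -15/52)

E = 97/36, F = 0, G = 169/4 at the point
E_s = 0, E_t = 0, F_s = 0, F_t = 0, G_s = 39/2, G_t = 0
EG - F^2 = 16393/144;  g^inv = (144/16393) * [[169/4, 0], [0, 97/36]]
first-kind symbols [ij,l] = (1/2)(d_i g_jl + d_j g_il - d_l g_ij): [ss,s] = E_s/2 = 0, [ss,t] = F_s - E_t/2 = 0, [st,s] = E_t/2 = 0, [st,t] = G_s/2 = 39/4, [tt,s] = F_t - G_s/2 = -39/4, [tt,t] = G_t/2 = 0
Gamma^s_ij = (G*[ij,s] - F*[ij,t])/(EG - F^2), Gamma^t_ij = (E*[ij,t] - F*[ij,s])/(EG - F^2)
Gamma_sss = 0, Gamma_sst = 0, Gamma_stt = -351/97, Gamma_tss = 0, Gamma_tst = 3/13, Gamma_ttt = 0
d^2s/dtau^2 = -(Gamma_sss*(-1/2)^2 + 2*Gamma_sst*(-1/2)*(-5/4) + Gamma_stt*(-5/4)^2) = 8775/1552
d^2t/dtau^2 = -(Gamma_tss*(-1/2)^2 + 2*Gamma_tst*(-1/2)*(-5/4) + Gamma_ttt*(-5/4)^2) = -15/52


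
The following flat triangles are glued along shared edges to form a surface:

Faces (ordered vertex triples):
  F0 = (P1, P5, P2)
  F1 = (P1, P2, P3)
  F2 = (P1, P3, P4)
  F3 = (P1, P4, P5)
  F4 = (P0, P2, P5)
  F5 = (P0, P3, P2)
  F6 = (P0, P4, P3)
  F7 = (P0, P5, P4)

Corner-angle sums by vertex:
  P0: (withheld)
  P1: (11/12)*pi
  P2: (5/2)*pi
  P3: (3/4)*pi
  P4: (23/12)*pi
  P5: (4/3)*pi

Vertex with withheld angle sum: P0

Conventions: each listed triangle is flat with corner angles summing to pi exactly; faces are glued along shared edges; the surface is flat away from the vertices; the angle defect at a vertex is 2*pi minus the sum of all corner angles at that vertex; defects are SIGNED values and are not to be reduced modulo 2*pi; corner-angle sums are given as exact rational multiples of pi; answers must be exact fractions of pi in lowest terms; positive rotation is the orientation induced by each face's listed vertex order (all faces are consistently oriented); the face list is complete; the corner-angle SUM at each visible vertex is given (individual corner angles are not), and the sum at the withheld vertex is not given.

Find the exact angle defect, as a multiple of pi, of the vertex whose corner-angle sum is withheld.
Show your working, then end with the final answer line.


V = 6, E = 12, F = 8; chi = V - E + F = 2
Gauss-Bonnet: total defect = 2*pi*chi = 4*pi; visible defects sum to (31/12)*pi

Answer: defect(P0) = (17/12)*pi


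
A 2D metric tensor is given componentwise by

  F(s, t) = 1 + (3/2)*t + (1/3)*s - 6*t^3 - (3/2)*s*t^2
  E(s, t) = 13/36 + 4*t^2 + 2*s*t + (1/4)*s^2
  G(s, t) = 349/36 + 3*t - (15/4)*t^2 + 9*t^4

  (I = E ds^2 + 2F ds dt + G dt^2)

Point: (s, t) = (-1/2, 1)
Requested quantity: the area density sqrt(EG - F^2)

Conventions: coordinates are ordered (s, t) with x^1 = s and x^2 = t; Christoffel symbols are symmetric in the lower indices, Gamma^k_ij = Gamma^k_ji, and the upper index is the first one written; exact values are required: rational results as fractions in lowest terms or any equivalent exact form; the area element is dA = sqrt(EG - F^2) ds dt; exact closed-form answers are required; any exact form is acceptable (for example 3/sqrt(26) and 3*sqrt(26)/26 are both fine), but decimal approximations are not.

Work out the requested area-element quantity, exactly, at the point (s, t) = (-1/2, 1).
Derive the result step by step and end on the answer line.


E = 493/144, F = -35/12, G = 323/18; EG - F^2 = 137189/2592

Answer: sqrt(EG - F^2) = sqrt(274378)/72


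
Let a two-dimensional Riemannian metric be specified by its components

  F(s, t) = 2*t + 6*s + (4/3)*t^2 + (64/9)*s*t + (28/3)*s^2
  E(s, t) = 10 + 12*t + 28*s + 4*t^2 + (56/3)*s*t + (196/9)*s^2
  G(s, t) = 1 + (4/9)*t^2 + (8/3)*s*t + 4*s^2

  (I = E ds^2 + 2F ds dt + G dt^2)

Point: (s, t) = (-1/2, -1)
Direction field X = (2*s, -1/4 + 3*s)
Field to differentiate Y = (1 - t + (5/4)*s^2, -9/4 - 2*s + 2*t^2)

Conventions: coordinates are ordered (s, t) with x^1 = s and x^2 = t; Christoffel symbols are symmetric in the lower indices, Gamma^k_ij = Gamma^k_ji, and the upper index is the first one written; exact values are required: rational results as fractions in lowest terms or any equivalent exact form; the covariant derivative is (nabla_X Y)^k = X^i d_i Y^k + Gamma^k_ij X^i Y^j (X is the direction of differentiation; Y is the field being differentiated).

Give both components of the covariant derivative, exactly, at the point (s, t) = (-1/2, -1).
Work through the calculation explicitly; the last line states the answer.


E = 25/9, F = 20/9, G = 34/9 at the point
E_s = -112/9, E_t = -16/3, F_s = -94/9, F_t = -38/9, G_s = -20/3, G_t = -20/9
EG - F^2 = 50/9;  g^inv = (9/50) * [[34/9, -20/9], [-20/9, 25/9]]
first-kind symbols [ij,l] = (1/2)(d_i g_jl + d_j g_il - d_l g_ij): [ss,s] = E_s/2 = -56/9, [ss,t] = F_s - E_t/2 = -70/9, [st,s] = E_t/2 = -8/3, [st,t] = G_s/2 = -10/3, [tt,s] = F_t - G_s/2 = -8/9, [tt,t] = G_t/2 = -10/9
Gamma^s_ij = (G*[ij,s] - F*[ij,t])/(EG - F^2), Gamma^t_ij = (E*[ij,t] - F*[ij,s])/(EG - F^2)
Gamma_sss = -28/25, Gamma_sst = -12/25, Gamma_stt = -4/25, Gamma_tss = -7/5, Gamma_tst = -3/5, Gamma_ttt = -1/5
X = (-1, -7/4), Y = (37/16, 3/4) at the point

Answer: (nabla_X Y)^s = 3241/400, (nabla_X Y)^t = 4921/320


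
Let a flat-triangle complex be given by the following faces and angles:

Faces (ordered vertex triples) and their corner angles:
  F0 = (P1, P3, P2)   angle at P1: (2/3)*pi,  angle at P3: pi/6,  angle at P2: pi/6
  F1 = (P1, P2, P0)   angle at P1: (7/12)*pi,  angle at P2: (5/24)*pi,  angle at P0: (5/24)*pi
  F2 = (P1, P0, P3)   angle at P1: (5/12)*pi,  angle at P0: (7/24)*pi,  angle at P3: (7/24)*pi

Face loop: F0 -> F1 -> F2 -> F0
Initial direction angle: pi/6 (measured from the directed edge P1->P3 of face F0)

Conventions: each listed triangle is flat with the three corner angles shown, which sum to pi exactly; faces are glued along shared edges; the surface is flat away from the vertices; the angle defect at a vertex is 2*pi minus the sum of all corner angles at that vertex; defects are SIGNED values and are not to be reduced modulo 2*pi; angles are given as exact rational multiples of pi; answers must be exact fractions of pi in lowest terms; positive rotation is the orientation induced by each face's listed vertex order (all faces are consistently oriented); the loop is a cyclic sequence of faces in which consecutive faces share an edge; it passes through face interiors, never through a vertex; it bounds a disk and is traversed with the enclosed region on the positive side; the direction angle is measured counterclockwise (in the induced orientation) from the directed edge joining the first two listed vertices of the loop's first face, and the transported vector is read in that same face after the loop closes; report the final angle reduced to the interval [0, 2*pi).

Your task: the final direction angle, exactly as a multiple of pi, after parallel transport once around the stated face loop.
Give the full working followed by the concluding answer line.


enclosed vertex P1: corner angles sum to (5/3)*pi, defect = 2*pi - (5/3)*pi = pi/3
by Gauss-Bonnet the loop rotates the vector by the enclosed defect sum (positive orientation, mod 2*pi)
final angle = pi/6 + pi/3 = pi/2 (mod 2*pi)

Answer: final direction angle = pi/2


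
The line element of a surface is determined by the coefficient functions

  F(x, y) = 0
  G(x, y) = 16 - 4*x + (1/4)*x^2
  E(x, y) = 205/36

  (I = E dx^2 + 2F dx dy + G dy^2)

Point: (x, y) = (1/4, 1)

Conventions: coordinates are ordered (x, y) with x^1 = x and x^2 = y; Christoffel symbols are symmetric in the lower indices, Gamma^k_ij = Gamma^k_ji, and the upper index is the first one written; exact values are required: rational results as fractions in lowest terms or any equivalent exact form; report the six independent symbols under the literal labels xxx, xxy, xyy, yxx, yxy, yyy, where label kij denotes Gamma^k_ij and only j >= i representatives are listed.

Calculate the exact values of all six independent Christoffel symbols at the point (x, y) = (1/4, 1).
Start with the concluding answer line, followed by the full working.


Answer: Gamma_xxx = 0, Gamma_xxy = 0, Gamma_xyy = 279/820, Gamma_yxx = 0, Gamma_yxy = -4/31, Gamma_yyy = 0

E = 205/36, F = 0, G = 961/64 at the point
E_x = 0, E_y = 0, F_x = 0, F_y = 0, G_x = -31/8, G_y = 0
EG - F^2 = 197005/2304;  g^inv = (2304/197005) * [[961/64, 0], [0, 205/36]]
first-kind symbols [ij,l] = (1/2)(d_i g_jl + d_j g_il - d_l g_ij): [xx,x] = E_x/2 = 0, [xx,y] = F_x - E_y/2 = 0, [xy,x] = E_y/2 = 0, [xy,y] = G_x/2 = -31/16, [yy,x] = F_y - G_x/2 = 31/16, [yy,y] = G_y/2 = 0
Gamma^x_ij = (G*[ij,x] - F*[ij,y])/(EG - F^2), Gamma^y_ij = (E*[ij,y] - F*[ij,x])/(EG - F^2)


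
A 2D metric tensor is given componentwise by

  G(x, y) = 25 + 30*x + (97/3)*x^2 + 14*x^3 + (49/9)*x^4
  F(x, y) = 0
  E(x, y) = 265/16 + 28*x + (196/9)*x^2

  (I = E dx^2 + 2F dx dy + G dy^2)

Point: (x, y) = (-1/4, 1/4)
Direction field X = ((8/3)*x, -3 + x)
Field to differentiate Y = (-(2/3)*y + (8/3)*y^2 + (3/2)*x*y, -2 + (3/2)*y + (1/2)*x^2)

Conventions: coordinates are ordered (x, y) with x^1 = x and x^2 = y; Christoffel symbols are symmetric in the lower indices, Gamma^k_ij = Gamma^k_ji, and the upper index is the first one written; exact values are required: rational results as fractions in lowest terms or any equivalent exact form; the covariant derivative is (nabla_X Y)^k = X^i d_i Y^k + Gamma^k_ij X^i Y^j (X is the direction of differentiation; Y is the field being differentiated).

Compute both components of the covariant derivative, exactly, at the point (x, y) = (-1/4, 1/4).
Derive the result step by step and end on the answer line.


E = 1573/144, F = 0, G = 44521/2304 at the point
E_x = 154/9, E_y = 0, F_x = 0, F_y = 0, G_x = 2321/144, G_y = 0
EG - F^2 = 70031533/331776;  g^inv = (331776/70031533) * [[44521/2304, 0], [0, 1573/144]]
first-kind symbols [ij,l] = (1/2)(d_i g_jl + d_j g_il - d_l g_ij): [xx,x] = E_x/2 = 77/9, [xx,y] = F_x - E_y/2 = 0, [xy,x] = E_y/2 = 0, [xy,y] = G_x/2 = 2321/288, [yy,x] = F_y - G_x/2 = -2321/288, [yy,y] = G_y/2 = 0
Gamma^x_ij = (G*[ij,x] - F*[ij,y])/(EG - F^2), Gamma^y_ij = (E*[ij,y] - F*[ij,x])/(EG - F^2)
Gamma_xxx = 112/143, Gamma_xxy = 0, Gamma_xyy = -211/286, Gamma_yxx = 0, Gamma_yxy = 88/211, Gamma_yyy = 0
X = (-2/3, -13/4), Y = (-3/32, -51/32) at the point

Answer: (nabla_X Y)^x = -545863/109824, (nabla_X Y)^y = -41911/10128


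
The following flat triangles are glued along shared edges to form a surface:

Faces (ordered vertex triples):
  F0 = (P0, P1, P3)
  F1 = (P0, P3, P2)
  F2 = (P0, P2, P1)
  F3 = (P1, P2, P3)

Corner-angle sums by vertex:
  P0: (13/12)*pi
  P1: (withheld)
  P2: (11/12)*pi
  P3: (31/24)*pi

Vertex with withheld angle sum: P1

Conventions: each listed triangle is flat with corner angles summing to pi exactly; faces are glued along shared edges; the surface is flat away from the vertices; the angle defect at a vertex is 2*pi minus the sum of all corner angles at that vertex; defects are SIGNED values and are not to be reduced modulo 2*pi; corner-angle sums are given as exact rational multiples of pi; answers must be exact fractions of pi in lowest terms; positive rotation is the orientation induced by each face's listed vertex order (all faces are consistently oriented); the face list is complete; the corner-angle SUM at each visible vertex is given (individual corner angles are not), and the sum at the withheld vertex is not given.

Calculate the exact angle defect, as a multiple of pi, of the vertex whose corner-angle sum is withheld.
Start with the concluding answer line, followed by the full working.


Answer: defect(P1) = (31/24)*pi

V = 4, E = 6, F = 4; chi = V - E + F = 2
Gauss-Bonnet: total defect = 2*pi*chi = 4*pi; visible defects sum to (65/24)*pi


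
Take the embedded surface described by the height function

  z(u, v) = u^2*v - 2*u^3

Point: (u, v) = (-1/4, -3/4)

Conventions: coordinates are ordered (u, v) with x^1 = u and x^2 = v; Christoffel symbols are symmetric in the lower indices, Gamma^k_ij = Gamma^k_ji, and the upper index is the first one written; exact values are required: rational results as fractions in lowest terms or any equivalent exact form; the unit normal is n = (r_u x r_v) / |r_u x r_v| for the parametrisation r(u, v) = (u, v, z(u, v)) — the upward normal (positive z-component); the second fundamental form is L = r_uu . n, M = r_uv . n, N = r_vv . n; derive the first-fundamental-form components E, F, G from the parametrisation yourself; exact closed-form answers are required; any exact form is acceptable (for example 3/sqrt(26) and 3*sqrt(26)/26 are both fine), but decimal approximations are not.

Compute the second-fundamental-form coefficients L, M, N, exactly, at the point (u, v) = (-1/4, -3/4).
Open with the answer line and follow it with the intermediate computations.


Answer: L = 24*sqrt(257)/257, M = -8*sqrt(257)/257, N = 0

z_u = 0, z_v = 1/16, z_uu = 3/2, z_uv = -1/2, z_vv = 0
E = 1, F = 0, G = 257/256; answer radicand W^2 = 257/256
unnormalised second-form numerators: l = 3/2, m = -1/2, n = 0; L = l/sqrt(257/256), and similarly M = m/sqrt(W^2), N = n/sqrt(W^2)


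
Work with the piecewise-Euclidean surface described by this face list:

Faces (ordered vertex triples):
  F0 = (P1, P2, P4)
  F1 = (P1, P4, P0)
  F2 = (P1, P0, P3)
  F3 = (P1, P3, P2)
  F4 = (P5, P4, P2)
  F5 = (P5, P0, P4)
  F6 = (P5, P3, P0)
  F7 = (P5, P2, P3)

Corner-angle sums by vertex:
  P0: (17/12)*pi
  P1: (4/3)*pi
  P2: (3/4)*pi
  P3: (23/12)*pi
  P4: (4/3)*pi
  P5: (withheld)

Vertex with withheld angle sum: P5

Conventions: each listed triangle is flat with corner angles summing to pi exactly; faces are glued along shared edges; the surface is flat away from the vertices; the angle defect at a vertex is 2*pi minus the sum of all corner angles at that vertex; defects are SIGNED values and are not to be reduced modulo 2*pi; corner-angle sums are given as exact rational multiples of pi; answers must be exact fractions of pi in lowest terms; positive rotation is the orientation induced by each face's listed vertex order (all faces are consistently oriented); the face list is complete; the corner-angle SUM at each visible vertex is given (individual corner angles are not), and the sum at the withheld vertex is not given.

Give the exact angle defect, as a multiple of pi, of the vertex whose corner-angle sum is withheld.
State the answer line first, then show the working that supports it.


Answer: defect(P5) = (3/4)*pi

V = 6, E = 12, F = 8; chi = V - E + F = 2
Gauss-Bonnet: total defect = 2*pi*chi = 4*pi; visible defects sum to (13/4)*pi


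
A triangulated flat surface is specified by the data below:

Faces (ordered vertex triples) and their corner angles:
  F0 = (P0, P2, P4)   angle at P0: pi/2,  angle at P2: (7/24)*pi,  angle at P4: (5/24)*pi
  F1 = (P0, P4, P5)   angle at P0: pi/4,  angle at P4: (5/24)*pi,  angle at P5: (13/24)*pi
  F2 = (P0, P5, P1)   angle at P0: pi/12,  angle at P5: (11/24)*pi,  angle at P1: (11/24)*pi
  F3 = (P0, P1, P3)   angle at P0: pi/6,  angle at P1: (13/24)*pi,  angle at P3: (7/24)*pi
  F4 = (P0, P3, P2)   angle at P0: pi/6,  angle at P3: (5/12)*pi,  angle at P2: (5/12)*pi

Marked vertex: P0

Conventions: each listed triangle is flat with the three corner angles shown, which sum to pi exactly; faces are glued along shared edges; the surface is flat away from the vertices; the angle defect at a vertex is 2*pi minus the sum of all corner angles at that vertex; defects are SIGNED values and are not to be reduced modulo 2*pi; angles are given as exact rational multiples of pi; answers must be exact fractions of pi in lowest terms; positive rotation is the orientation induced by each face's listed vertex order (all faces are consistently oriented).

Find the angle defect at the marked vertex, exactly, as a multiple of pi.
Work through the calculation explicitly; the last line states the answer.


Sum of corner angles at P0: (7/6)*pi
defect = 2*pi - (7/6)*pi

Answer: defect(P0) = (5/6)*pi


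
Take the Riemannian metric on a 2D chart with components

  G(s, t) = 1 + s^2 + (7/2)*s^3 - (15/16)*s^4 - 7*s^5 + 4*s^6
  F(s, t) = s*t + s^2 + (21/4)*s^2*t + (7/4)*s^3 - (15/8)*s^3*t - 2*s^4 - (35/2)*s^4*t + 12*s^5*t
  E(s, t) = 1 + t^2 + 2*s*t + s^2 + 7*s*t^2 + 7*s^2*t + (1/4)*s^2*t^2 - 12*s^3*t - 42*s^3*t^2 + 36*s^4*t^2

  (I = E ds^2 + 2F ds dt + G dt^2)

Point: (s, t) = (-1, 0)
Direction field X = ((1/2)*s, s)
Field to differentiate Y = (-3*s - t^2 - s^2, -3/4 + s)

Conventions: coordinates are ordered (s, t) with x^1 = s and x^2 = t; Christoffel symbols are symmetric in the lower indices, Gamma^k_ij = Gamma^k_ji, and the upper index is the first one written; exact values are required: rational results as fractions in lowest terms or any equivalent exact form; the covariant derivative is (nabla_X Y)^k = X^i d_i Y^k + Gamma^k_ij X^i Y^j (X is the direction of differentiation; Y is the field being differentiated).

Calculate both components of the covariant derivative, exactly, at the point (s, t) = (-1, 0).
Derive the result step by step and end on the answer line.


E = 2, F = -11/4, G = 137/16 at the point
E_s = -2, E_t = 17, F_s = 45/4, F_t = -187/8, G_s = -187/4, G_t = 0
EG - F^2 = 153/16;  g^inv = (16/153) * [[137/16, 11/4], [11/4, 2]]
first-kind symbols [ij,l] = (1/2)(d_i g_jl + d_j g_il - d_l g_ij): [ss,s] = E_s/2 = -1, [ss,t] = F_s - E_t/2 = 11/4, [st,s] = E_t/2 = 17/2, [st,t] = G_s/2 = -187/8, [tt,s] = F_t - G_s/2 = 0, [tt,t] = G_t/2 = 0
Gamma^s_ij = (G*[ij,s] - F*[ij,t])/(EG - F^2), Gamma^t_ij = (E*[ij,t] - F*[ij,s])/(EG - F^2)
Gamma_sss = -16/153, Gamma_sst = 8/9, Gamma_stt = 0, Gamma_tss = 44/153, Gamma_tst = -22/9, Gamma_ttt = 0
X = (-1/2, -1), Y = (2, -7/4) at the point

Answer: (nabla_X Y)^s = -121/306, (nabla_X Y)^t = 1201/612


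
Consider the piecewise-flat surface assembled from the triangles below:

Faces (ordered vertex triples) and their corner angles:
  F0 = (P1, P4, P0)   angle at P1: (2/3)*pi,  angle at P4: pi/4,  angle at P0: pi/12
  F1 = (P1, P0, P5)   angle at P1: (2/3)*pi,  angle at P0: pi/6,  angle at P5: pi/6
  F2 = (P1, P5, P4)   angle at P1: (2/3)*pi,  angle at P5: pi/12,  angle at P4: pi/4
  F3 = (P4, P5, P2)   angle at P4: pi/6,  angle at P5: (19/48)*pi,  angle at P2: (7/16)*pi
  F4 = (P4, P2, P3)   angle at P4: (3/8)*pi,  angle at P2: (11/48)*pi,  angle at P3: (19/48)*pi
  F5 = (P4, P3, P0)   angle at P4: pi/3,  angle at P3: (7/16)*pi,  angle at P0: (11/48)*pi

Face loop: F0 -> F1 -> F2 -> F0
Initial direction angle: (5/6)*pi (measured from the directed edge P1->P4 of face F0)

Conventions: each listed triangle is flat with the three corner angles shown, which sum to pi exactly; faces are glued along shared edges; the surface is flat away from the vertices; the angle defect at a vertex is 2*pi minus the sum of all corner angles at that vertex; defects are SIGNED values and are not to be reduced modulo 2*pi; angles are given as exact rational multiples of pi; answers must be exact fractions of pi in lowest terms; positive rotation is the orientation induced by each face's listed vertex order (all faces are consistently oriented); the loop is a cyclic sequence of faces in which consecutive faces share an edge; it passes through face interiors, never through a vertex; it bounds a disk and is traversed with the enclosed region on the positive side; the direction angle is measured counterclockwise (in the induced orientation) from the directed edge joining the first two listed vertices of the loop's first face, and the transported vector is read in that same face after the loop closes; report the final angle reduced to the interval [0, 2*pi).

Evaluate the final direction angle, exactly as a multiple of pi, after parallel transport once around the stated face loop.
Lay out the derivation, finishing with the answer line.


enclosed vertex P1: corner angles sum to 2*pi, defect = 2*pi - 2*pi = 0
final direction = starting direction + enclosed defect total, reduced mod 2*pi (induced orientation)
final angle = (5/6)*pi + 0 = (5/6)*pi (mod 2*pi)

Answer: final direction angle = (5/6)*pi


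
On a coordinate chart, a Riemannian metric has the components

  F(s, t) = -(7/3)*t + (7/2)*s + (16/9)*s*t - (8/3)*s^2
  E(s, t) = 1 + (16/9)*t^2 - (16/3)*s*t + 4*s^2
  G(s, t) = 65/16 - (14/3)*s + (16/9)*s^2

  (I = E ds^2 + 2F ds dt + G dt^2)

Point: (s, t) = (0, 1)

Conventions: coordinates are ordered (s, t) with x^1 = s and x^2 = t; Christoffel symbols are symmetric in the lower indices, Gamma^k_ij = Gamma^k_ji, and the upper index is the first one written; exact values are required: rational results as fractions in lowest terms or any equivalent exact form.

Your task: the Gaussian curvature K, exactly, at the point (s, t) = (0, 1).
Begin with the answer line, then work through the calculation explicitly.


Answer: K = -36864/707281

E = 25/9, F = -7/3, G = 65/16, EG - F^2 = 841/144 at the point
E_s = -16/3, E_t = 32/9, F_s = 95/18, F_t = -7/3, G_s = -14/3, G_t = 0
E_tt = 32/9, F_st = 16/9, G_ss = 32/9
The intrinsic route: Brioschi's K = (det M1 - det M2)/(EG - F^2)^2.
M1 = [[-E_tt/2 + F_st - G_ss/2, E_s/2, F_s - E_t/2], [F_t - G_s/2, E, F], [G_t/2, F, G]] = [[-16/9, -8/3, 7/2], [0, 25/9, -7/3], [0, -7/3, 65/16]]; det M1 = -841/81
M2 = [[0, E_t/2, G_s/2], [E_t/2, E, F], [G_s/2, F, G]] = [[0, 16/9, -7/3], [16/9, 25/9, -7/3], [-7/3, -7/3, 65/16]]; det M2 = -697/81
det M1 - det M2 = -16/9; K = -16/9 / (841/144)^2 = -36864/707281


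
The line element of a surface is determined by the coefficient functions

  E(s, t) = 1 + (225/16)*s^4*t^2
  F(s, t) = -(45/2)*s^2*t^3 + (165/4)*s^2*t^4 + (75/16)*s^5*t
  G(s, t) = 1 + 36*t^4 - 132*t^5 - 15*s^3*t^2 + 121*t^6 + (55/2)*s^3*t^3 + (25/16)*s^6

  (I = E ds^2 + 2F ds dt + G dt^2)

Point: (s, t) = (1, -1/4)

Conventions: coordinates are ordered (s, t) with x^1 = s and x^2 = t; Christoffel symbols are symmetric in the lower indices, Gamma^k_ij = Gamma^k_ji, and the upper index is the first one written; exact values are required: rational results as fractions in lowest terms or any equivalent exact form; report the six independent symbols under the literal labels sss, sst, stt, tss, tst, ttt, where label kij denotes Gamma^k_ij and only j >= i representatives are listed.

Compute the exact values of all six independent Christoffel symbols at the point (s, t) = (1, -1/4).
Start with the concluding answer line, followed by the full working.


Answer: Gamma_sss = 7200/9721, Gamma_sst = -14400/9721, Gamma_stt = -19440/9721, Gamma_tss = -5400/9721, Gamma_tst = 10800/9721, Gamma_ttt = 14580/9721

E = 481/256, F = -675/1024, G = 6121/4096 at the point
E_s = 225/64, E_t = -225/32, F_s = -2475/512, F_t = -135/64, G_s = 675/128, G_t = 3645/512
EG - F^2 = 9721/4096;  g^inv = (4096/9721) * [[6121/4096, 675/1024], [675/1024, 481/256]]
first-kind symbols [ij,l] = (1/2)(d_i g_jl + d_j g_il - d_l g_ij): [ss,s] = E_s/2 = 225/128, [ss,t] = F_s - E_t/2 = -675/512, [st,s] = E_t/2 = -225/64, [st,t] = G_s/2 = 675/256, [tt,s] = F_t - G_s/2 = -1215/256, [tt,t] = G_t/2 = 3645/1024
Gamma^s_ij = (G*[ij,s] - F*[ij,t])/(EG - F^2), Gamma^t_ij = (E*[ij,t] - F*[ij,s])/(EG - F^2)


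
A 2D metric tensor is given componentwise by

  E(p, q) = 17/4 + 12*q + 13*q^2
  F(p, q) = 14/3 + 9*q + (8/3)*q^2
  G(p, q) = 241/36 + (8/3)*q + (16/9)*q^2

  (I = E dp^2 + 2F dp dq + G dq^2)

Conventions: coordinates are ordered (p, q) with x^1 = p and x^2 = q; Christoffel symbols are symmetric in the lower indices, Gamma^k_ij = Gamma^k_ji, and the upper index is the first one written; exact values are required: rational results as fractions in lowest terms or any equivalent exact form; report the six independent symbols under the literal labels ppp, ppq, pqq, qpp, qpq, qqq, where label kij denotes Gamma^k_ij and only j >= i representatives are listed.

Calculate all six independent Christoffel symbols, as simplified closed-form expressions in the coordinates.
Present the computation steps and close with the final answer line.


E = 17/4 + 12*q + 13*q^2; F = 14/3 + 9*q + (8/3)*q^2; G = 241/36 + (8/3)*q + (16/9)*q^2
Gamma^k_ij = (1/2) g^{kl} (d_i g_jl + d_j g_il - d_l g_ij), with g^inv = (1/(EG-F^2)) [[G, -F], [-F, E]]
first partials: E_p = 0, E_q = 12 + 26*q, F_p = 0, F_q = 9 + (16/3)*q, G_p = 0, G_q = 8/3 + (32/9)*q
D = EG - F^2 = 961/144 + (23/3)*q + (745/36)*q^2 + 8*q^3 + 16*q^4
expanded: Gamma^p_pp = (G E_p - 2F F_p + F E_q)/(2D), Gamma^p_pq = (G E_q - F G_p)/(2D), Gamma^p_qq = (2G F_q - G G_p - F G_q)/(2D), Gamma^q_pp = (2E F_p - E E_q - F E_p)/(2D), Gamma^q_pq = (E G_p - F E_q)/(2D), Gamma^q_qq = (E G_q - 2F F_q + F G_p)/(2D); substitute and cancel common factors

Answer: Gamma_ppp = (4992*q^3 + 19152*q^2 + 16512*q + 4032)/(2304*q^4 + 1152*q^3 + 2980*q^2 + 1104*q + 961), Gamma_ppq = (3328*q^3 + 6528*q^2 + 14836*q + 5784)/(2304*q^4 + 1152*q^3 + 2980*q^2 + 1104*q + 961), Gamma_pqq = (2048*q^3 + 4608*q^2 + 17024*q + 23340)/(6912*q^4 + 3456*q^3 + 8940*q^2 + 3312*q + 2883), Gamma_qpp = (-24336*q^3 - 33696*q^2 - 18324*q - 3672)/(2304*q^4 + 1152*q^3 + 2980*q^2 + 1104*q + 961), Gamma_qpq = (-4992*q^3 - 19152*q^2 - 16512*q - 4032)/(2304*q^4 + 1152*q^3 + 2980*q^2 + 1104*q + 961), Gamma_qqq = (1280*q^3 - 4800*q^2 - 11856*q - 5232)/(2304*q^4 + 1152*q^3 + 2980*q^2 + 1104*q + 961)


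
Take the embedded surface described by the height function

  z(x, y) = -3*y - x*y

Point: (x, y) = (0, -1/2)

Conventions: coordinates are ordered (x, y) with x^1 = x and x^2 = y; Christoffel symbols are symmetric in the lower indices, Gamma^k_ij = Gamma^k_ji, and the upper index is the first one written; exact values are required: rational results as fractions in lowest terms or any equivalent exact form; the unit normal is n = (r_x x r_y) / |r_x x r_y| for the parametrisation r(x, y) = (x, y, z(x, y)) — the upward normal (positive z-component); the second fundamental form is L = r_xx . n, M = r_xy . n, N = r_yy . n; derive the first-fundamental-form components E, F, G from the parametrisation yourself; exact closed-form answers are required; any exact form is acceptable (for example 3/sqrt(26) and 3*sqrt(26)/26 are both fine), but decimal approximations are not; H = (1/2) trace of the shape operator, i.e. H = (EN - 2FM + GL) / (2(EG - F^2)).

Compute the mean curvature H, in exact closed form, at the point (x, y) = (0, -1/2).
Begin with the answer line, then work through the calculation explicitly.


Answer: H = -12*sqrt(41)/1681

z_x = 1/2, z_y = -3, z_xx = 0, z_xy = -1, z_yy = 0
E = 5/4, F = -3/2, G = 10; answer radicand W^2 = 41/4
unnormalised second-form numerators: l = 0, m = -1, n = 0; L = l/sqrt(41/4), and similarly M = m/sqrt(W^2), N = n/sqrt(W^2)
H = (E*n - 2*F*m + G*l) / (2*(EG - F^2)*sqrt(W^2)); E*n - 2*F*m + G*l = -3, EG - F^2 = 41/4, so H = (-6/41)/sqrt(41/4)


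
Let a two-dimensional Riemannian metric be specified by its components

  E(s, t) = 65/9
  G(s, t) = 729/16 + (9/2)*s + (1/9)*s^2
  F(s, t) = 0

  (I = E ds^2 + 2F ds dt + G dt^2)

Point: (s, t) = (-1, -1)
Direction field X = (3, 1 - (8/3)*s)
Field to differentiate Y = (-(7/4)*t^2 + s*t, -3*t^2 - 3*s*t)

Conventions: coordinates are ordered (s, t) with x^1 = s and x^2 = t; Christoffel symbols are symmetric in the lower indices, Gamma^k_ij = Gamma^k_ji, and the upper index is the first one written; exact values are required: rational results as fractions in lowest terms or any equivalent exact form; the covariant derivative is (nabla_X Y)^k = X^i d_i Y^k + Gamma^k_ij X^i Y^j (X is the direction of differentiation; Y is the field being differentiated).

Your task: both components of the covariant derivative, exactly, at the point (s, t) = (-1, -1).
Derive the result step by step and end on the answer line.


E = 65/9, F = 0, G = 5929/144 at the point
E_s = 0, E_t = 0, F_s = 0, F_t = 0, G_s = 77/18, G_t = 0
EG - F^2 = 385385/1296;  g^inv = (1296/385385) * [[5929/144, 0], [0, 65/9]]
first-kind symbols [ij,l] = (1/2)(d_i g_jl + d_j g_il - d_l g_ij): [ss,s] = E_s/2 = 0, [ss,t] = F_s - E_t/2 = 0, [st,s] = E_t/2 = 0, [st,t] = G_s/2 = 77/36, [tt,s] = F_t - G_s/2 = -77/36, [tt,t] = G_t/2 = 0
Gamma^s_ij = (G*[ij,s] - F*[ij,t])/(EG - F^2), Gamma^t_ij = (E*[ij,t] - F*[ij,s])/(EG - F^2)
Gamma_sss = 0, Gamma_sst = 0, Gamma_stt = -77/260, Gamma_tss = 0, Gamma_tst = 4/77, Gamma_ttt = 0
X = (3, 11/3), Y = (-3/4, -6) at the point

Answer: (nabla_X Y)^s = 2473/195, (nabla_X Y)^t = 3151/77


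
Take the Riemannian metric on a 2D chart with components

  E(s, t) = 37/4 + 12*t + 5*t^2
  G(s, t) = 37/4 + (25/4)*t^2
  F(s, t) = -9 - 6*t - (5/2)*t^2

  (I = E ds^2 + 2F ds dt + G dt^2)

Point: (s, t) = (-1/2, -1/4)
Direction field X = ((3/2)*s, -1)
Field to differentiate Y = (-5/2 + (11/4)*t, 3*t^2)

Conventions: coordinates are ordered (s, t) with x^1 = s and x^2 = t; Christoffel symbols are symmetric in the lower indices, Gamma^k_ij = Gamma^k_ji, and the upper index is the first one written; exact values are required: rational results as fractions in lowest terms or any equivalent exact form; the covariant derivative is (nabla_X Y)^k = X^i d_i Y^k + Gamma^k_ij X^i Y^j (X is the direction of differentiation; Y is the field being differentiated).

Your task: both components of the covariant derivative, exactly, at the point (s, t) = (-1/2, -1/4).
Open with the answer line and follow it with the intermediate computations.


Answer: (nabla_X Y)^s = 829541/76160, (nabla_X Y)^t = 12171/1088

E = 105/16, F = -245/32, G = 617/64 at the point
E_s = 0, E_t = 19/2, F_s = 0, F_t = -19/4, G_s = 0, G_t = -25/8
EG - F^2 = 595/128;  g^inv = (128/595) * [[617/64, 245/32], [245/32, 105/16]]
first-kind symbols [ij,l] = (1/2)(d_i g_jl + d_j g_il - d_l g_ij): [ss,s] = E_s/2 = 0, [ss,t] = F_s - E_t/2 = -19/4, [st,s] = E_t/2 = 19/4, [st,t] = G_s/2 = 0, [tt,s] = F_t - G_s/2 = -19/4, [tt,t] = G_t/2 = -25/16
Gamma^s_ij = (G*[ij,s] - F*[ij,t])/(EG - F^2), Gamma^t_ij = (E*[ij,t] - F*[ij,s])/(EG - F^2)
Gamma_sss = -133/17, Gamma_sst = 11723/1190, Gamma_stt = -29571/2380, Gamma_tss = -114/17, Gamma_tst = 133/17, Gamma_ttt = -341/34
X = (-3/4, -1), Y = (-51/16, 3/16) at the point


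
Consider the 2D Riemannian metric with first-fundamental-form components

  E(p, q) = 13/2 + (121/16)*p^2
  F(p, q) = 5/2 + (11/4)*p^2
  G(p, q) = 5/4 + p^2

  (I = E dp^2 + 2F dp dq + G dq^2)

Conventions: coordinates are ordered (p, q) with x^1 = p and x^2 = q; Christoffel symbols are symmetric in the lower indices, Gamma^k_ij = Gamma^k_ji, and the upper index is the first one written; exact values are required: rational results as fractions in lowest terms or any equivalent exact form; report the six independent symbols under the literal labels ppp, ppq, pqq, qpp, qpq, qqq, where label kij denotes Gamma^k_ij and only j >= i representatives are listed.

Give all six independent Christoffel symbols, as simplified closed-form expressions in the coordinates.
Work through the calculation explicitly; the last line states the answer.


E = 13/2 + (121/16)*p^2; F = 5/2 + (11/4)*p^2; G = 5/4 + p^2
Gamma^k_ij = (1/2) g^{kl} (d_i g_jl + d_j g_il - d_l g_ij), with g^inv = (1/(EG-F^2)) [[G, -F], [-F, E]]
first partials: E_p = (121/8)*p, E_q = 0, F_p = (11/2)*p, F_q = 0, G_p = 2*p, G_q = 0
D = EG - F^2 = 15/8 + (141/64)*p^2
expanded: Gamma^p_pp = (G E_p - 2F F_p + F E_q)/(2D), Gamma^p_pq = (G E_q - F G_p)/(2D), Gamma^p_qq = (2G F_q - G G_p - F G_q)/(2D), Gamma^q_pp = (2E F_p - E E_q - F E_p)/(2D), Gamma^q_pq = (E G_p - F E_q)/(2D), Gamma^q_qq = (E G_q - 2F F_q + F G_p)/(2D); substitute and cancel common factors

Answer: Gamma_ppp = (-484*p^3 - 275*p)/(141*p^2 + 120), Gamma_ppq = (-176*p^3 - 160*p)/(141*p^2 + 120), Gamma_pqq = (-64*p^3 - 80*p)/(141*p^2 + 120), Gamma_qpp = (1331*p^3 + 1078*p)/(141*p^2 + 120), Gamma_qpq = (484*p^3 + 416*p)/(141*p^2 + 120), Gamma_qqq = (176*p^3 + 160*p)/(141*p^2 + 120)


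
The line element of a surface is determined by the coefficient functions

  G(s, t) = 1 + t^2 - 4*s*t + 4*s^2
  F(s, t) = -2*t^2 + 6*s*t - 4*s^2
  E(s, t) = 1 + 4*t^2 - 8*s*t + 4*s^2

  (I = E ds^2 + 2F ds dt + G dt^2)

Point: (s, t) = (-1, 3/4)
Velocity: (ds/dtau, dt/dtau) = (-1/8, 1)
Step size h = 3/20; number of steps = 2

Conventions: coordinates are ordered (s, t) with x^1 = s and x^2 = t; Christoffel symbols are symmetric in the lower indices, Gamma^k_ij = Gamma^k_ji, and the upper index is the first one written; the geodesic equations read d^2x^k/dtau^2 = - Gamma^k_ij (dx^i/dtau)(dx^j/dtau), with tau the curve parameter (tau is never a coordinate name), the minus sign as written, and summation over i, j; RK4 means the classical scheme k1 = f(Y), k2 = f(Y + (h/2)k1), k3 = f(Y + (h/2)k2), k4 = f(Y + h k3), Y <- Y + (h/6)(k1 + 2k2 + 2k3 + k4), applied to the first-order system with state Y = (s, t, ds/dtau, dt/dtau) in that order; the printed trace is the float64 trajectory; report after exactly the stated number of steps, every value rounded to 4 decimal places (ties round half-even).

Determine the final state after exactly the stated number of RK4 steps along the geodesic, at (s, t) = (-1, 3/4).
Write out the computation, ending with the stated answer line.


f(Y) = (ds/dtau, dt/dtau, -Gamma^s_ij Y'^i Y'^j, -Gamma^t_ij Y'^i Y'^j) with the Gammas evaluated at the stage position; h = 0.150000; intermediate values shown to 6 dp
step 0: s = -1.0000, t = 0.7500, ds/dtau = -0.1250, dt/dtau = 1.0000
step 1:
  k1: at (s, t) = (-1.000000, 0.750000), (ds/dtau, dt/dtau) = (-0.125000, 1.000000); Gamma_sss = -0.336336, Gamma_sst = 0.336336, Gamma_stt = -0.168168, Gamma_tss = 0.264264, Gamma_tst = -0.264264, Gamma_ttt = 0.132132; k1 = (-0.125000, 1.000000, 0.257508, -0.202327)
  k2: at (s, t) = (-1.009375, 0.825000), (ds/dtau, dt/dtau) = (-0.105687, 0.984825); Gamma_sss = -0.325437, Gamma_sst = 0.325437, Gamma_stt = -0.162718, Gamma_tss = 0.252255, Gamma_tst = -0.252255, Gamma_ttt = 0.126127; k2 = (-0.105687, 0.984825, 0.229197, -0.177657)
  k3: at (s, t) = (-1.007927, 0.823862), (ds/dtau, dt/dtau) = (-0.107810, 0.986676); Gamma_sss = -0.325857, Gamma_sst = 0.325857, Gamma_stt = -0.162929, Gamma_tss = 0.252579, Gamma_tst = -0.252579, Gamma_ttt = 0.126289; k3 = (-0.107810, 0.986676, 0.231728, -0.179618)
  k4: at (s, t) = (-1.016172, 0.898001), (ds/dtau, dt/dtau) = (-0.090241, 0.973057); Gamma_sss = -0.315829, Gamma_sst = 0.315829, Gamma_stt = -0.157915, Gamma_tss = 0.241746, Gamma_tst = -0.241746, Gamma_ttt = 0.120873; k4 = (-0.090241, 0.973057, 0.207557, -0.158871)
  Y <- Y + (h/6)(k1 + 2k2 + 2k3 + k4): s = -1.0161, t = 0.8979, ds/dtau = -0.0903, dt/dtau = 0.9731
step 2:
  k1: at (s, t) = (-1.016056, 0.897901), (ds/dtau, dt/dtau) = (-0.090327, 0.973106); Gamma_sss = -0.315862, Gamma_sst = 0.315862, Gamma_stt = -0.157931, Gamma_tss = 0.241771, Gamma_tst = -0.241771, Gamma_ttt = 0.120886; k1 = (-0.090327, 0.973106, 0.207655, -0.158946)
  k2: at (s, t) = (-1.022830, 0.970884), (ds/dtau, dt/dtau) = (-0.074753, 0.961185); Gamma_sss = -0.306735, Gamma_sst = 0.306735, Gamma_stt = -0.153368, Gamma_tss = 0.232050, Gamma_tst = -0.232050, Gamma_ttt = 0.116025; k2 = (-0.074753, 0.961185, 0.187486, -0.141836)
  k3: at (s, t) = (-1.021662, 0.969990), (ds/dtau, dt/dtau) = (-0.076266, 0.962469); Gamma_sss = -0.307036, Gamma_sst = 0.307036, Gamma_stt = -0.153518, Gamma_tss = 0.232269, Gamma_tst = -0.232269, Gamma_ttt = 0.116134; k3 = (-0.076266, 0.962469, 0.189072, -0.143030)
  k4: at (s, t) = (-1.027496, 1.042272), (ds/dtau, dt/dtau) = (-0.061966, 0.951652); Gamma_sss = -0.298573, Gamma_sst = 0.298573, Gamma_stt = -0.149287, Gamma_tss = 0.223397, Gamma_tst = -0.223397, Gamma_ttt = 0.111698; k4 = (-0.061966, 0.951652, 0.171560, -0.128364)
  Y <- Y + (h/6)(k1 + 2k2 + 2k3 + k4): s = -1.0274, t = 1.0422, ds/dtau = -0.0620, dt/dtau = 0.9517

Answer: s = -1.0274, t = 1.0422, ds/dtau = -0.0620, dt/dtau = 0.9517
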